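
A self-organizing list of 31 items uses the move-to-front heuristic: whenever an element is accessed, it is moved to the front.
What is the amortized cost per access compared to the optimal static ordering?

With potential Phi = number of inversions between the MTF list and the optimal static list (at most C(31,2)), each access has amortized cost at most 2 * (cost under optimal static ordering). This is the move-to-front 2-competitiveness result.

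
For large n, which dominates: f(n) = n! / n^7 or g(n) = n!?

g(n) = n! grows faster: the ratio n!/(n!/n^7) = n^7 -> infinity.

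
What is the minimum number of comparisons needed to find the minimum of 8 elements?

Finding the minimum requires 7 comparisons, identical reasoning to finding the maximum. Each comparison eliminates one candidate.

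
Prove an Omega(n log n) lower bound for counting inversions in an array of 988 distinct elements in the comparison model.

Decision-tree argument: at any leaf, the comparisons made (with transitivity) must totally order all 988 elements -- otherwise some pair (i,j) is unordered, and an adversary can present two inputs agreeing on every comparison made but with that pair flipped, changing the inversion count by 1, so the leaf's output is wrong on one of them. Hence the tree has >= 988! leaves and height >= log_2(988!) = Omega(n log n). Modified merge sort achieves O(n log n).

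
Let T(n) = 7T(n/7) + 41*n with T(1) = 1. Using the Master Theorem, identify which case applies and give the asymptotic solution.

a=7, b=7, f(n)=41*n.
log_7(7) = 1, so n^(log_b(a)) = n.
f(n) = Theta(n), so Case 2 applies.
T(n) = Theta(n log n).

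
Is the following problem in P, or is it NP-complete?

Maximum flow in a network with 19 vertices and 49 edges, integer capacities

This problem is in P: Edmonds-Karp / push-relabel run in polynomial time.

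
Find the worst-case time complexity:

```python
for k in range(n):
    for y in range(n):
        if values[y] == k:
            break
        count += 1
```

Time complexity: O(n^2).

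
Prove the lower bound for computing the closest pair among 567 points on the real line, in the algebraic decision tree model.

Reduction from element distinctness: given 567 reals, the closest-pair distance is 0 iff two are equal. Element distinctness has an Omega(n log n) lower bound in the algebraic decision tree model (Ben-Or). Therefore closest pair on a line also requires Omega(n log n). Sorting then a linear scan achieves this.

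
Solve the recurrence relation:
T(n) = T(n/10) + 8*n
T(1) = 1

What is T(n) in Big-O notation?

Geometric series: 8*n*(1 + 1/10 + 1/10^2 + ...) = O(n). T(n) = O(n).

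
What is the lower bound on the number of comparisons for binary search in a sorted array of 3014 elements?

With 3014 possible positions, we need at least ceil(log_2(3014)) = 12 comparisons. Each comparison splits the remaining candidates by at most half.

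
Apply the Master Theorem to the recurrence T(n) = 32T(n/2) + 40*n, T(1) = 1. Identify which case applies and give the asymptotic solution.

a=32, b=2, f(n)=40*n.
log_2(32) = 5 > 1.
Since f(n) = O(n^1) is polynomially smaller than n^5, Case 1 applies.
T(n) = Theta(n^5).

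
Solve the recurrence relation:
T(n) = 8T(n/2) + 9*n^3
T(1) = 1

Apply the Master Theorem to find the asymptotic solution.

a=8, b=2, f(n)=9*n^3. log_2(8) = 3. Case 2: T(n) = O(n^3 log n).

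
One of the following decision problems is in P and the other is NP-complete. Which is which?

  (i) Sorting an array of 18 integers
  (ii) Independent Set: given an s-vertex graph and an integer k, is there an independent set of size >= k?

(i) is P: merge sort runs in O(n log n).
(ii) is NP-complete: complement of Clique (with k part of the input).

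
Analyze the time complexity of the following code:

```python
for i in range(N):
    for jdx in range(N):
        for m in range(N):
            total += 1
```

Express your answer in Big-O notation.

Time complexity: O(n^3).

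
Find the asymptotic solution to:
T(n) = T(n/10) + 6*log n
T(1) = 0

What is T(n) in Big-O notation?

Each of the log_10(n) levels adds O(log n). T(n) = O(log^2 n).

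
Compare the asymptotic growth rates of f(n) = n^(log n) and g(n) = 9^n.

g(n) = 9^n grows faster: take logs: log(n^(log n)) = (log n)^2, log(9^n) = n log 9; n dominates (log n)^2.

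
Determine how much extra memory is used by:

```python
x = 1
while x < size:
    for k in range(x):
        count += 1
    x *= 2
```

Space complexity: O(1).
Only a constant amount of auxiliary storage is used; nothing grows with n.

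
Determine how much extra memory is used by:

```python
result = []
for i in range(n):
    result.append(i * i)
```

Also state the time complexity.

Space complexity: O(n).
Auxiliary storage grows linearly with the input size n in the worst case.
Time complexity: O(n).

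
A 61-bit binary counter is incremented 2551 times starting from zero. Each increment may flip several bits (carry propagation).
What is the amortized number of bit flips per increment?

Bit i flips on every 2^i-th increment, so over 2551 increments bit i flips floor(2551/2^i) times. Summing over i: total flips < 2 * 2551. Amortized: < 2 = O(1) per increment.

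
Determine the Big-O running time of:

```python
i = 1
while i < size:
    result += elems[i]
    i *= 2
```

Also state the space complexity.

Time complexity: O(log n).
Space complexity: O(1).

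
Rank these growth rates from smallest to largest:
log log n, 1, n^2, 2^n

Ordered by growth rate: 1 < log log n < n^2 < 2^n.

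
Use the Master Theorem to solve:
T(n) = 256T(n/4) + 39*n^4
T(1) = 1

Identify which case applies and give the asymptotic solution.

a=256, b=4, f(n)=39*n^4.
log_4(256) = 4, so n^(log_b(a)) = n^4.
f(n) = Theta(n^4), so Case 2 applies.
T(n) = Theta(n^4 log n).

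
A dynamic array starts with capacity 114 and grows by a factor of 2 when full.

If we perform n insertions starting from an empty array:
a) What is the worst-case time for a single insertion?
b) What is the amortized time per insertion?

(a) Worst-case single insertion: O(n) -- when the array is full at capacity c, the resize copies all c elements, and c can be Theta(n).
(b) Resizes happen at sizes 114, 228, 456, ... Total copy cost for n insertions: 114 + 228 + ... = O(n) (geometric series with ratio 1/2). Amortized cost per insertion: O(n)/n = O(1).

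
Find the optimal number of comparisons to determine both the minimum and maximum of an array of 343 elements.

Naive approach: 684 comparisons (342 for max + 342 for min).
Optimal: Compare elements in pairs first (floor(n/2) = 171 comparisons), then find max among winners and min among losers (171 comparisons each).
Total: ceil(3n/2) - 2 = 513 comparisons. An adversary argument shows this is also a lower bound.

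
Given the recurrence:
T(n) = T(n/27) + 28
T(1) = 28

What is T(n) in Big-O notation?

Each step divides n by 27 and adds 28. After log_27(n) steps, T(n) = O(log n).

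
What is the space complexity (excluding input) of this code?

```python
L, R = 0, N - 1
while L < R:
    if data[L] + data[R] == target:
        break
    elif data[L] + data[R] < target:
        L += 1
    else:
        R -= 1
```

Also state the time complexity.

Space complexity: O(1).
Only a constant amount of auxiliary storage is used; nothing grows with n.
Time complexity: O(n).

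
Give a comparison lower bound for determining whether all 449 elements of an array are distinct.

In the algebraic decision-tree model, the YES region for element distinctness on 449 elements has 449! connected components (one per ordering). Ben-Or's theorem then gives a lower bound of Omega(log(n!)) = Omega(n log n).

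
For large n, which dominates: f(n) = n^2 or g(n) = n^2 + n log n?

f(n) = n^2 and g(n) = n^2 + n log n are Theta of each other: the lower-order n log n term is o(n^2); both are Theta(n^2).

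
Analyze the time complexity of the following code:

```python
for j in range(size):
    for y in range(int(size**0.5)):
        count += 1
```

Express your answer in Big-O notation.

Time complexity: O(n * sqrt(n)).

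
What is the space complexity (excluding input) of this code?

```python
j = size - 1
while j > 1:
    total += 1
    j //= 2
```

Space complexity: O(1).
Only a constant amount of auxiliary storage is used; nothing grows with n.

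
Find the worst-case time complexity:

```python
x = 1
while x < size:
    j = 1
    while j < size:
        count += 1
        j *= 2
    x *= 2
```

Time complexity: O(log^2 n).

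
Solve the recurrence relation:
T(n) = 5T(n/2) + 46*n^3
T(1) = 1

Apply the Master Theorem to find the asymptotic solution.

a=5, b=2, f(n)=46*n^3. log_2(5) = 2.322 < 3. Case 3: T(n) = O(n^3).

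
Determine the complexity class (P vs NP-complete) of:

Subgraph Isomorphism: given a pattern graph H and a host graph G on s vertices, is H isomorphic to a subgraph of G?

This problem is NP-complete: generalizes Clique and Hamiltonian Path (pattern size is part of the input).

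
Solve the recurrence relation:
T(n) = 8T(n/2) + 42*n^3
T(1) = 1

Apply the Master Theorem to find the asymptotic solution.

a=8, b=2, f(n)=42*n^3. log_2(8) = 3. Case 2: T(n) = O(n^3 log n).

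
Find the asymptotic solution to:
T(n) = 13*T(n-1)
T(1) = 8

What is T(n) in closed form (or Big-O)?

Each step multiplies by 13. T(n) = T(1)*13^(n-1) = 8*13^(n-1).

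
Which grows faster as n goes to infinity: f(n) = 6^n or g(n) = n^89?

f(n) = 6^n grows faster: any exponential with base > 1 dominates every polynomial.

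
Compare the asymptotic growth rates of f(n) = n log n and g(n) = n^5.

g(n) = n^5 grows faster: n^5 / (n log n) = n^4/log n -> infinity.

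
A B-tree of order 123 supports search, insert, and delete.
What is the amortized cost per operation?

B-tree of order 123 has height O(log_123 n). Each operation traverses the tree height. Splits during insert and merges during delete are O(1) each and occur at most once per level. Total cost per operation: O(log_123 n).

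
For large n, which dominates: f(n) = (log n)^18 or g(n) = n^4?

g(n) = n^4 grows faster: any positive polynomial dominates any polylog.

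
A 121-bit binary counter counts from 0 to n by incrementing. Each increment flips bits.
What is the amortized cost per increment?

Bit i flips every 2^i increments. Total flips over n increments: sum_{i=0}^{121} n/2^i < 2n. Amortized cost: 2n/n = O(1).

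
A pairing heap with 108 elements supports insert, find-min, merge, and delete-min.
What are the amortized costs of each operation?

Pairing heaps are self-adjusting heap-ordered trees. Insert and merge link two roots: O(1). Find-min reads the root: O(1). Delete-min removes the root, then pairs children in two passes; amortized cost is O(log 108) = O(log n).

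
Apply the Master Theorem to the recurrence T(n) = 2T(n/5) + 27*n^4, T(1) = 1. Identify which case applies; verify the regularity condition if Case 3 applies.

a=2, b=5, f(n)=27*n^4.
log_5(2) = 0.4307 < 4.
f(n) = Omega(n^(0.4307+epsilon)) for some epsilon > 0, so Case 3 is the candidate.
Regularity: a*f(n/b) = 2*27*(n/5)^4 = (2/625)*27*n^4 <= c*f(n) with c = 2/625 < 1. Satisfied.
Case 3: T(n) = Theta(n^4).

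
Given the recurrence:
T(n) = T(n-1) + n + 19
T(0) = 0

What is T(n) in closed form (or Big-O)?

Dominant term in sum is 1*sum(i, i=1..n) = 1*n*(n+1)/2 = O(n^2).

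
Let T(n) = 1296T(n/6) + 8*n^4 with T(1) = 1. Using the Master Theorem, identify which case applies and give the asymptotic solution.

a=1296, b=6, f(n)=8*n^4.
log_6(1296) = 4, so n^(log_b(a)) = n^4.
f(n) = Theta(n^4), so Case 2 applies.
T(n) = Theta(n^4 log n).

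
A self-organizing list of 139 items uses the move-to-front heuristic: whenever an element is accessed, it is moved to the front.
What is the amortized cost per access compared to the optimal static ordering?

With potential Phi = number of inversions between the MTF list and the optimal static list (at most C(139,2)), each access has amortized cost at most 2 * (cost under optimal static ordering). This is the move-to-front 2-competitiveness result.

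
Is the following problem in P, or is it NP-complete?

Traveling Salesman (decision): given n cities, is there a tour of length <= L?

This problem is NP-complete: reduces from Hamiltonian Cycle.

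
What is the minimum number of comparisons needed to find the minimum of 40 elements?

Finding the minimum requires 39 comparisons, identical reasoning to finding the maximum. Each comparison eliminates one candidate.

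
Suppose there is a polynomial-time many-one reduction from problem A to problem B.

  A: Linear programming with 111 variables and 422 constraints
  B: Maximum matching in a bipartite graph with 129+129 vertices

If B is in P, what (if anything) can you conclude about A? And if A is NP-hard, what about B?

A poly-time reduction A <=_p B means any A-instance can be transformed to a B-instance in poly time.
If B is in P: compose the reduction with B's poly-time algorithm to solve A in poly time, so A is in P.
If A is NP-hard: every NP problem reduces to A, which reduces to B; composing reductions, every NP problem reduces to B, so B is NP-hard.
(Here in fact A is P and B is P.)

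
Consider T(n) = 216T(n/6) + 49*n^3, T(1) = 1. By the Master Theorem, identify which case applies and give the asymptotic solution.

a=216, b=6, f(n)=49*n^3.
log_6(216) = 3, so n^(log_b(a)) = n^3.
f(n) = Theta(n^3), so Case 2 applies.
T(n) = Theta(n^3 log n).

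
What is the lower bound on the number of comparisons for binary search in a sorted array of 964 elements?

With 964 possible positions, we need at least ceil(log_2(964)) = 10 comparisons. Each comparison splits the remaining candidates by at most half.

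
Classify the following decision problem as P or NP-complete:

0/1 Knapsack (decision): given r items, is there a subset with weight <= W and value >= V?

This problem is NP-complete: reduces from Subset Sum.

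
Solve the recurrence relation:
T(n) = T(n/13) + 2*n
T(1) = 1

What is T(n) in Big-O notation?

Geometric series: 2*n*(1 + 1/13 + 1/13^2 + ...) = O(n). T(n) = O(n).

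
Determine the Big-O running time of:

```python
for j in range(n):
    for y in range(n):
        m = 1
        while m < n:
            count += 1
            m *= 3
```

Time complexity: O(n^2 log n).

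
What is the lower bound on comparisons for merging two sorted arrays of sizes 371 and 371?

Adversary argument: with sizes 371 and 371 (differing by at most 1), interleave the two arrays so that every consecutive pair in the output comes from different inputs. Then each of the 741 adjacent output pairs must be directly compared, or the algorithm cannot determine their relative order. So 741 comparisons are necessary; standard merge achieves this.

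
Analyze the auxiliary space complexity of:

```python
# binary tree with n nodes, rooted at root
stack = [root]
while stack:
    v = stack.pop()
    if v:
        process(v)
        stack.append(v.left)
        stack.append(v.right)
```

Space complexity: O(n).
Auxiliary storage grows linearly with the input size n in the worst case.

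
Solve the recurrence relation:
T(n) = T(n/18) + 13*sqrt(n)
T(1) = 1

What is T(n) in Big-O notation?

Each level contributes sqrt(n/18^k). Geometric series with ratio 1/sqrt(18) < 1 sums to O(sqrt(n)).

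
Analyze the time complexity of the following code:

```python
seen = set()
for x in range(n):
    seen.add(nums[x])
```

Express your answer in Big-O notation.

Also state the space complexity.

Time complexity: O(n).
Space complexity: O(n).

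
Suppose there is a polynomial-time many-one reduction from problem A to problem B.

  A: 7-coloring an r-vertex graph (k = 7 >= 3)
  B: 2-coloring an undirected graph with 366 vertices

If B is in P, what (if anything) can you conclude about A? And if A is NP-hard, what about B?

A poly-time reduction A <=_p B means any A-instance can be transformed to a B-instance in poly time.
If B is in P: compose the reduction with B's poly-time algorithm to solve A in poly time, so A is in P.
If A is NP-hard: every NP problem reduces to A, which reduces to B; composing reductions, every NP problem reduces to B, so B is NP-hard.
(Here in fact A is NP-complete and B is in P, so no such reduction is known -- its existence would imply P = NP; the analysis concerns only what the assumed reduction would or would not let you conclude.)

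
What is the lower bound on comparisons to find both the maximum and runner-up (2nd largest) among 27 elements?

Lower bound: finding the max needs 27-1 comparisons. By an adversary weight-doubling argument, the maximum element must personally win at least ceil(log_2(27)) = 5 comparisons in any correct algorithm. The 2nd largest is among those 5 direct losers, and distinguishing it requires 5-1 more comparisons. Total >= 27-1 + 5-1 = 30. A balanced tournament achieves this bound exactly.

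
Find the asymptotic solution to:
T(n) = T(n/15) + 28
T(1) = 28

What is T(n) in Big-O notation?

Each step divides n by 15 and adds 28. After log_15(n) steps, T(n) = O(log n).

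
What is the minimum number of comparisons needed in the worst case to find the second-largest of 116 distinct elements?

Lower bound: finding the max needs 116-1 comparisons. By the adversary weight-doubling argument, the max must personally win >= ceil(log_2(116)) = 7 comparisons; the 2nd-largest is among those 7 losers, needing 7-1 more comparisons. Total >= 116-1 + 7-1 = 121. A balanced knockout tournament achieves this.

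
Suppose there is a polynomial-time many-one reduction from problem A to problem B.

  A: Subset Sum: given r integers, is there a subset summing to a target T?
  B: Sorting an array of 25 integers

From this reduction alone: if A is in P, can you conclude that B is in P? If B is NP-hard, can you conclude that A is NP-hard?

A poly-time reduction A <=_p B transfers tractability DOWN (B easy => A easy) and hardness UP (A hard => B hard), not the reverse.
From A in P, the reduction alone does NOT give B in P: any problem in P trivially reduces to SAT, yet SAT is not known to be in P.
From B NP-hard, the reduction alone does NOT give A NP-hard: again, easy problems reduce to hard ones.
(Here in fact A is NP-complete and B is in P, so no such reduction is known -- its existence would imply P = NP; the analysis concerns only what the assumed reduction would or would not let you conclude.)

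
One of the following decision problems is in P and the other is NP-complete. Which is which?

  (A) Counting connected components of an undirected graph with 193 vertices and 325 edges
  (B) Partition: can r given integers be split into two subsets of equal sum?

(A) is P: BFS/DFS visits each vertex and edge once: O(V+E).
(B) is NP-complete: Subset Sum reduces to it (one of Karp's 21 NP-complete problems).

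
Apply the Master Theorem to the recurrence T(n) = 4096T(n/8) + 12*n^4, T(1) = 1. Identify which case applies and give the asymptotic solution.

a=4096, b=8, f(n)=12*n^4.
log_8(4096) = 4, so n^(log_b(a)) = n^4.
f(n) = Theta(n^4), so Case 2 applies.
T(n) = Theta(n^4 log n).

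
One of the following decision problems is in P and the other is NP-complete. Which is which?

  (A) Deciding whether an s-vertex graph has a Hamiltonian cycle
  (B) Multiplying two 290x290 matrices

(A) is NP-complete: one of Karp's 21 NP-complete problems.
(B) is P: the schoolbook algorithm runs in O(n^3).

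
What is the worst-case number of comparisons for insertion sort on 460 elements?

Insertion sort on reverse-sorted input: 1 + 2 + ... + (460-1) = 105570 comparisons.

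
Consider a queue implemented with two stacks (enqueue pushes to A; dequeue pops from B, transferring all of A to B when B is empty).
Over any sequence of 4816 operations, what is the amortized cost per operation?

Each element is pushed to A once, popped once, pushed to B once, and popped once: 4 unit operations over its lifetime. Over 4816 operations the total work is O(4816). Amortized O(1) per enqueue/dequeue.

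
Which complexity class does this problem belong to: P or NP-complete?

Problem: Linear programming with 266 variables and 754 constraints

This problem is in P: the ellipsoid and interior-point methods run in polynomial time.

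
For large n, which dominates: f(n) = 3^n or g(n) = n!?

g(n) = n! grows faster: by Stirling n! ~ (n/e)^n sqrt(2*pi*n); (n/e)^n eventually dominates 3^n.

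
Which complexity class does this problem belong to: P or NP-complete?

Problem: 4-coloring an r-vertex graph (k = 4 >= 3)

This problem is NP-complete: graph k-coloring for k>=3 is NP-complete by reduction from 3-SAT.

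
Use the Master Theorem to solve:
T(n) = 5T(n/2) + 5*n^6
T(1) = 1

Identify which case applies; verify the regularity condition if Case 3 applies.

a=5, b=2, f(n)=5*n^6.
log_2(5) = 2.322 < 6.
f(n) = Omega(n^(2.322+epsilon)) for some epsilon > 0, so Case 3 is the candidate.
Regularity: a*f(n/b) = 5*5*(n/2)^6 = (5/64)*5*n^6 <= c*f(n) with c = 5/64 < 1. Satisfied.
Case 3: T(n) = Theta(n^6).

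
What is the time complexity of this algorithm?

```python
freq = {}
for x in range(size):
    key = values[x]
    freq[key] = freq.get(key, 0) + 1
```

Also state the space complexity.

Time complexity: O(n).
Space complexity: O(n).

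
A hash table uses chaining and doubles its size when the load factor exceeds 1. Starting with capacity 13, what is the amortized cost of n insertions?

Rehashing occurs when load exceeds 1. Total rehash cost is geometric series summing to O(n). Each insertion itself is O(1). Amortized: O(1).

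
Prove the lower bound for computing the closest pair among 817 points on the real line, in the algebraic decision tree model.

Reduction from element distinctness: given 817 reals, the closest-pair distance is 0 iff two are equal. Element distinctness has an Omega(n log n) lower bound in the algebraic decision tree model (Ben-Or). Therefore closest pair on a line also requires Omega(n log n). Sorting then a linear scan achieves this.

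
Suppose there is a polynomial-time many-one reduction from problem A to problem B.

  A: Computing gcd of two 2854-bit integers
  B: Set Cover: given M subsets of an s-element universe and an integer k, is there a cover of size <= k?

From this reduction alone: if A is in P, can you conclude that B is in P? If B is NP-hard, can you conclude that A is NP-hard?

A poly-time reduction A <=_p B transfers tractability DOWN (B easy => A easy) and hardness UP (A hard => B hard), not the reverse.
From A in P, the reduction alone does NOT give B in P: any problem in P trivially reduces to SAT, yet SAT is not known to be in P.
From B NP-hard, the reduction alone does NOT give A NP-hard: again, easy problems reduce to hard ones.
(Here in fact A is P and B is NP-complete.)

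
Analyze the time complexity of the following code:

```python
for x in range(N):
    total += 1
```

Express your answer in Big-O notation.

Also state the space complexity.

Time complexity: O(n).
Space complexity: O(1).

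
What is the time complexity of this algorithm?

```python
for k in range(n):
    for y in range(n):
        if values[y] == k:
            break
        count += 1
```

Time complexity: O(n^2).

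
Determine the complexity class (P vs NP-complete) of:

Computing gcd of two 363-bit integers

This problem is in P: the Euclidean algorithm runs in polynomial time in the bit-length.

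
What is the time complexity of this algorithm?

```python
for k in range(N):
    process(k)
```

Time complexity: O(n).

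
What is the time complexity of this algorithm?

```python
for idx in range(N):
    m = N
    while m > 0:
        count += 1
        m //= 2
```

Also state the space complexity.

Time complexity: O(n log n).
Space complexity: O(1).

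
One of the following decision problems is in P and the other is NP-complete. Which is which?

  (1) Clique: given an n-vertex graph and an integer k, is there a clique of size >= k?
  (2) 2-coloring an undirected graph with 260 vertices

(1) is NP-complete: complement of Independent Set / Vertex Cover (with k part of the input).
(2) is P: 2-coloring is bipartiteness testing via BFS, O(V+E).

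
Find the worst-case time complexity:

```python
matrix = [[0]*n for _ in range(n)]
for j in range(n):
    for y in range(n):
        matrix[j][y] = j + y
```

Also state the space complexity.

Time complexity: O(n^2).
Space complexity: O(n^2).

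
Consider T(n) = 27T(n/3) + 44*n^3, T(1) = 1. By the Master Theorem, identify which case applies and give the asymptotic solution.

a=27, b=3, f(n)=44*n^3.
log_3(27) = 3, so n^(log_b(a)) = n^3.
f(n) = Theta(n^3), so Case 2 applies.
T(n) = Theta(n^3 log n).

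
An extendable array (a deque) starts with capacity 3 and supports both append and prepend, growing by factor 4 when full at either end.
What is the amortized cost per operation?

Growth at either end copies all elements; capacities form a geometric sequence with ratio 4, so total copy cost over n operations is O(n) (two geometric series). Amortized O(1).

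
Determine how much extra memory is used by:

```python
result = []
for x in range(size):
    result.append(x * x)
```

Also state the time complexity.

Space complexity: O(n).
Auxiliary storage grows linearly with the input size n in the worst case.
Time complexity: O(n).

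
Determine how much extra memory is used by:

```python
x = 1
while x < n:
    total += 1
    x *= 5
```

Space complexity: O(1).
Only a constant amount of auxiliary storage is used; nothing grows with n.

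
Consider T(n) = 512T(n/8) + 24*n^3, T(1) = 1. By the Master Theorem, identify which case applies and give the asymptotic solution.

a=512, b=8, f(n)=24*n^3.
log_8(512) = 3, so n^(log_b(a)) = n^3.
f(n) = Theta(n^3), so Case 2 applies.
T(n) = Theta(n^3 log n).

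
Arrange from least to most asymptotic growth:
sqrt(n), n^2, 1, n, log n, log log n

Ordered by growth rate: 1 < log log n < log n < sqrt(n) < n < n^2.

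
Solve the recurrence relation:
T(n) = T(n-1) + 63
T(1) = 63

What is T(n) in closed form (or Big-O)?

Unrolling: T(n) = T(n-1) + 63 = T(n-2) + 2*63 = ... = T(1) + (n-1)*63 = 63 + (n-1)*63 = 63n.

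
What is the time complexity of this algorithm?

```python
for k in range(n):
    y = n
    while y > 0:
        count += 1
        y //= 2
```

Time complexity: O(n log n).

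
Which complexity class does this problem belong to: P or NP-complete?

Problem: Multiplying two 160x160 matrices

This problem is in P: the schoolbook algorithm runs in O(n^3).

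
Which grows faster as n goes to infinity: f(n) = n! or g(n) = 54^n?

f(n) = n! grows faster: n!/54^n -> infinity by Stirling.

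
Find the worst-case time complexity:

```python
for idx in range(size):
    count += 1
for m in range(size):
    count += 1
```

Time complexity: O(n).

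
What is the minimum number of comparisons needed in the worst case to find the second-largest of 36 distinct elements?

Lower bound: finding the max needs 36-1 comparisons. By the adversary weight-doubling argument, the max must personally win >= ceil(log_2(36)) = 6 comparisons; the 2nd-largest is among those 6 losers, needing 6-1 more comparisons. Total >= 36-1 + 6-1 = 40. A balanced knockout tournament achieves this.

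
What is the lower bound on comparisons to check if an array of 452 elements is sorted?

To verify 452 elements are sorted, we must compare each consecutive pair. Skipping any pair allows an adversary to swap them. Therefore 451 comparisons are necessary and sufficient.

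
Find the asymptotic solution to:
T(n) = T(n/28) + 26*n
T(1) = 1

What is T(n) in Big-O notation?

Geometric series: 26*n*(1 + 1/28 + 1/28^2 + ...) = O(n). T(n) = O(n).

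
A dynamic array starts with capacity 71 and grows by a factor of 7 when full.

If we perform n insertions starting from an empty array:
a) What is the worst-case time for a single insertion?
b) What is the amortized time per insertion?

(a) Worst-case single insertion: O(n) -- when the array is full at capacity c, the resize copies all c elements, and c can be Theta(n).
(b) Resizes happen at sizes 71, 497, 3479, ... Total copy cost for n insertions: 71 + 497 + ... = O(n) (geometric series with ratio 1/7). Amortized cost per insertion: O(n)/n = O(1).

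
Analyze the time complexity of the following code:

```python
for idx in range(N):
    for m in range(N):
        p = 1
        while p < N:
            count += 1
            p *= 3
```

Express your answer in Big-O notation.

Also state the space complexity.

Time complexity: O(n^2 log n).
Space complexity: O(1).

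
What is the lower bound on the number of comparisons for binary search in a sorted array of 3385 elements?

With 3385 possible positions, we need at least ceil(log_2(3385)) = 12 comparisons. Each comparison splits the remaining candidates by at most half.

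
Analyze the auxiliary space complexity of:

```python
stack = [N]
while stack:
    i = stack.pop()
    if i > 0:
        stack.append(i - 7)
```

Space complexity: O(1).
Only a constant amount of auxiliary storage is used; nothing grows with n.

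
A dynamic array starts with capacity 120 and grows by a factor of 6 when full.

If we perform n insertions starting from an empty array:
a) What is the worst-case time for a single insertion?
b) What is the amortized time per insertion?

(a) Worst-case single insertion: O(n) -- when the array is full at capacity c, the resize copies all c elements, and c can be Theta(n).
(b) Resizes happen at sizes 120, 720, 4320, ... Total copy cost for n insertions: 120 + 720 + ... = O(n) (geometric series with ratio 1/6). Amortized cost per insertion: O(n)/n = O(1).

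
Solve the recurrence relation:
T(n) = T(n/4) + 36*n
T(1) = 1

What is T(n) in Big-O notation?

Geometric series: 36*n*(1 + 1/4 + 1/4^2 + ...) = O(n). T(n) = O(n).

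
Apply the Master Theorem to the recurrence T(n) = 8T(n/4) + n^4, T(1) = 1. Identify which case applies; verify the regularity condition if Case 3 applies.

a=8, b=4, f(n)=n^4.
log_4(8) = 1.5 < 4.
f(n) = Omega(n^(1.5+epsilon)) for some epsilon > 0, so Case 3 is the candidate.
Regularity: a*f(n/b) = 8*1*(n/4)^4 = (8/256)*1*n^4 <= c*f(n) with c = 8/256 < 1. Satisfied.
Case 3: T(n) = Theta(n^4).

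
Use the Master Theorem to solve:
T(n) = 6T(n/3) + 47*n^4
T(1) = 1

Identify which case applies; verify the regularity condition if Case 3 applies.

a=6, b=3, f(n)=47*n^4.
log_3(6) = 1.631 < 4.
f(n) = Omega(n^(1.631+epsilon)) for some epsilon > 0, so Case 3 is the candidate.
Regularity: a*f(n/b) = 6*47*(n/3)^4 = (6/81)*47*n^4 <= c*f(n) with c = 6/81 < 1. Satisfied.
Case 3: T(n) = Theta(n^4).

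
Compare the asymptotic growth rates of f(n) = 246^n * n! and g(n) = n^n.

f(n) = 246^n * n! grows faster: by Stirling n! ~ sqrt(2 pi n)(n/e)^n, so 246^n n! / n^n ~ (246/e)^n sqrt(2 pi n) -> infinity since 246/e > 1.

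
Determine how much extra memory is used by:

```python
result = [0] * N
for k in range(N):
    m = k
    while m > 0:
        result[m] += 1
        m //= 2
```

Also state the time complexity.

Space complexity: O(n).
Auxiliary storage grows linearly with the input size n in the worst case.
Time complexity: O(n log n).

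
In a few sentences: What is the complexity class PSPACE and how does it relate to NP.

PSPACE is the class of problems solvable with polynomial space. NP is a subset of PSPACE (a poly-space machine can enumerate all certificates). PSPACE-complete problems include QBF (quantified Boolean formulas) and generalized games. It is unknown whether NP = PSPACE.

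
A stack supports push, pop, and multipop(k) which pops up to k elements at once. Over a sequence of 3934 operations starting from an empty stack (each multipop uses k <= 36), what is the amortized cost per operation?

Each element is pushed exactly once and popped at most once (whether by pop or as part of a multipop). So the total number of individual pops over the whole sequence is at most the number of pushes, which is at most 3934. Total work <= 2 * 3934, hence O(1) amortized per operation.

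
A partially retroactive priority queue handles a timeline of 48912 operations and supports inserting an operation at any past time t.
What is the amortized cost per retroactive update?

Partially retroactive priority queues (Demaine-Iacono-Langerman) allow updates at past times with queries only at the present. With a balanced BST over the m = 48912 timeline events tracking bridges, each retroactive insert or delete is O(log m) amortized.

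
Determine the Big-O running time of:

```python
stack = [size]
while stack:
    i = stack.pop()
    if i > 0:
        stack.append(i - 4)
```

Time complexity: O(n).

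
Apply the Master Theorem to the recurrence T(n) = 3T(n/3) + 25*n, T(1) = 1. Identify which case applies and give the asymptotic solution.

a=3, b=3, f(n)=25*n.
log_3(3) = 1, so n^(log_b(a)) = n.
f(n) = Theta(n), so Case 2 applies.
T(n) = Theta(n log n).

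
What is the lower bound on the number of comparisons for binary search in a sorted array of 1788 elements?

With 1788 possible positions, we need at least ceil(log_2(1788)) = 11 comparisons. Each comparison splits the remaining candidates by at most half.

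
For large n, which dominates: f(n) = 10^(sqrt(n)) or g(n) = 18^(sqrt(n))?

g(n) = 18^(sqrt(n)) grows faster: ratio is (18/10)^(sqrt(n)) -> infinity since 18/10 > 1.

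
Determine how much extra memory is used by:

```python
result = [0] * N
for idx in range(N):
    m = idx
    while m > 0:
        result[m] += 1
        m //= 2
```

Space complexity: O(n).
Auxiliary storage grows linearly with the input size n in the worst case.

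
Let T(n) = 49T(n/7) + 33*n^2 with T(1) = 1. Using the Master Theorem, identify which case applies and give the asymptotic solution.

a=49, b=7, f(n)=33*n^2.
log_7(49) = 2, so n^(log_b(a)) = n^2.
f(n) = Theta(n^2), so Case 2 applies.
T(n) = Theta(n^2 log n).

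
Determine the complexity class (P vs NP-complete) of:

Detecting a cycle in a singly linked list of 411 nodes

This problem is in P: Floyd's tortoise-and-hare runs in O(n) time, O(1) space.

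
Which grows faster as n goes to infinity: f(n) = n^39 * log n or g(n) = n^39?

f(n) = n^39 * log n grows faster: extra log n factor -> infinity.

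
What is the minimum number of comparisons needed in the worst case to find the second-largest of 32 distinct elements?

Lower bound: finding the max needs 32-1 comparisons. By the adversary weight-doubling argument, the max must personally win >= ceil(log_2(32)) = 5 comparisons; the 2nd-largest is among those 5 losers, needing 5-1 more comparisons. Total >= 32-1 + 5-1 = 35. A balanced knockout tournament achieves this.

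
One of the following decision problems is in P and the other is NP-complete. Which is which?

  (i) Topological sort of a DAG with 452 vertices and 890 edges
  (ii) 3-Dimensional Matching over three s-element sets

(i) is P: DFS-based topological sort runs in O(V+E).
(ii) is NP-complete: one of Karp's 21 NP-complete problems.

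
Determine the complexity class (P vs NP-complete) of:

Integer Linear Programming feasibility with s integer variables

This problem is NP-complete: ILP feasibility is NP-complete (LP relaxation is in P).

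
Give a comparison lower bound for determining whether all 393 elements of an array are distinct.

In the algebraic decision-tree model, the YES region for element distinctness on 393 elements has 393! connected components (one per ordering). Ben-Or's theorem then gives a lower bound of Omega(log(n!)) = Omega(n log n).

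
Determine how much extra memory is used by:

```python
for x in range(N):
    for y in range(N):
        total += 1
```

Space complexity: O(1).
Only a constant amount of auxiliary storage is used; nothing grows with n.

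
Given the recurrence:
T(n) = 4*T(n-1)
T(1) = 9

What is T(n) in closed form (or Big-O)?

Each step multiplies by 4. T(n) = T(1)*4^(n-1) = 9*4^(n-1).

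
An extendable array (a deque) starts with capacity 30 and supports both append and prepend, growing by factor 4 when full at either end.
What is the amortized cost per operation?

Growth at either end copies all elements; capacities form a geometric sequence with ratio 4, so total copy cost over n operations is O(n) (two geometric series). Amortized O(1).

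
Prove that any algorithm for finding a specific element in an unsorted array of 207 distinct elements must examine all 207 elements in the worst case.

Adversary argument: if the algorithm examines fewer than 207 elements, the adversary places the target in an unexamined position. The algorithm cannot distinguish 'not present' from 'in unexamined position'.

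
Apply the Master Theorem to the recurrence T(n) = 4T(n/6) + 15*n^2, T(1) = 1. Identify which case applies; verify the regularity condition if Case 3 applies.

a=4, b=6, f(n)=15*n^2.
log_6(4) = 0.7737 < 2.
f(n) = Omega(n^(0.7737+epsilon)) for some epsilon > 0, so Case 3 is the candidate.
Regularity: a*f(n/b) = 4*15*(n/6)^2 = (4/36)*15*n^2 <= c*f(n) with c = 4/36 < 1. Satisfied.
Case 3: T(n) = Theta(n^2).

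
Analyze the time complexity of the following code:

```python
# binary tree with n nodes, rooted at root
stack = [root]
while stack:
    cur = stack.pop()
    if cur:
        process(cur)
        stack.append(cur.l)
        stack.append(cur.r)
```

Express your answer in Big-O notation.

Time complexity: O(n).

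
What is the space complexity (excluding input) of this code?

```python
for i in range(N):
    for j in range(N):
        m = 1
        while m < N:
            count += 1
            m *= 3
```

Space complexity: O(1).
Only a constant amount of auxiliary storage is used; nothing grows with n.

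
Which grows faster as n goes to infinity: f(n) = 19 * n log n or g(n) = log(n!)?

f(n) = 19 * n log n and g(n) = log(n!) are Theta of each other: Stirling: log(n!) = n log n - n + O(log n) = Theta(n log n); the constant 19 doesn't change the Theta class.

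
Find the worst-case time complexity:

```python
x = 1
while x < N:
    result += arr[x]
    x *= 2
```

Time complexity: O(log n).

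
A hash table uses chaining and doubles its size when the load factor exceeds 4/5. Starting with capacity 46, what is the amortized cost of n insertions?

Rehashing occurs when load exceeds 4/5. Total rehash cost is geometric series summing to O(n). Each insertion itself is O(1). Amortized: O(1).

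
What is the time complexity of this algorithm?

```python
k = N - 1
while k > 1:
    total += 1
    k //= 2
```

Time complexity: O(log n).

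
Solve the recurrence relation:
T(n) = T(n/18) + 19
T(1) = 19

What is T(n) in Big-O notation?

Each step divides n by 18 and adds 19. After log_18(n) steps, T(n) = O(log n).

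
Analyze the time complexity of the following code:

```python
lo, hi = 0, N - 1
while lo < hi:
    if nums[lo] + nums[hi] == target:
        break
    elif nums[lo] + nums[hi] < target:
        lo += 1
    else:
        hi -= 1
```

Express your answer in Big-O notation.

Time complexity: O(n).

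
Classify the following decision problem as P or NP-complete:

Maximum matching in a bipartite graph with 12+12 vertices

This problem is in P: Hopcroft-Karp runs in O(E sqrt(V)).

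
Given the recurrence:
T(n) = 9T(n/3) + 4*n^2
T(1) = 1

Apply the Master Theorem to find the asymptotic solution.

a=9, b=3, f(n)=4*n^2. log_3(9) = 2. Case 2: T(n) = O(n^2 log n).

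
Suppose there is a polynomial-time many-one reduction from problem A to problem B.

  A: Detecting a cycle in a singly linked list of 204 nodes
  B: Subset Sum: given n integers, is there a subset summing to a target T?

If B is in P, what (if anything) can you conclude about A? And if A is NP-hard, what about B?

A poly-time reduction A <=_p B means any A-instance can be transformed to a B-instance in poly time.
If B is in P: compose the reduction with B's poly-time algorithm to solve A in poly time, so A is in P.
If A is NP-hard: every NP problem reduces to A, which reduces to B; composing reductions, every NP problem reduces to B, so B is NP-hard.
(Here in fact A is P and B is NP-complete.)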